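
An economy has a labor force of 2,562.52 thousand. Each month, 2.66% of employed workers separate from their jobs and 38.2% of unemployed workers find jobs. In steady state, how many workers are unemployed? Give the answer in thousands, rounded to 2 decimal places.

Steady-state unemployment rate u* = s/(s+f) = 2.66/(2.66+38.2) = 0.065100.
Unemployed = u* × labor force = 0.065100 × 2,562.52 ≈ 166.82 thousand.

About 166.82 thousand are unemployed in steady state.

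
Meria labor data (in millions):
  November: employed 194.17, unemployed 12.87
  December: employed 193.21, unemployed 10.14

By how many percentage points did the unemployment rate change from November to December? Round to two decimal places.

The unemployment rate changed by −1.23 percentage points.

November: labor force = 194.17 + 12.87 = 207.04; u = 12.87/207.04 = 6.22%.
December: labor force = 193.21 + 10.14 = 203.35; u = 10.14/203.35 = 4.99%.
Change = 4.99% − 6.22% = −1.23 pp.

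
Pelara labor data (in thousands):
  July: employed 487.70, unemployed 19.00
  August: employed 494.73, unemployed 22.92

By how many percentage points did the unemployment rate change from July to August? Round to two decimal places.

The unemployment rate changed by +0.68 percentage points.

July: labor force = 487.70 + 19.00 = 506.70; u = 19.00/506.70 = 3.75%.
August: labor force = 494.73 + 22.92 = 517.65; u = 22.92/517.65 = 4.43%.
Change = 4.43% − 3.75% = +0.68 pp.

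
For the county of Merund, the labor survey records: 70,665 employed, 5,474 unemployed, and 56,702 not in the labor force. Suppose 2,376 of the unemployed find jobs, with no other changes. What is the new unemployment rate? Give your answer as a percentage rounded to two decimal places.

Initially, labor force = 70,665 + 5,474 = 76,139, so u = 5,474/76,139 = 7.19%.
After the change, unemployed falls and employed rises by 2,376; labor force unchanged → E = 73,041, U = 3,098, labor force = 76,139.
New unemployment rate = 3,098 / 76,139 = 4.07%.

New unemployment rate ≈ 4.07%.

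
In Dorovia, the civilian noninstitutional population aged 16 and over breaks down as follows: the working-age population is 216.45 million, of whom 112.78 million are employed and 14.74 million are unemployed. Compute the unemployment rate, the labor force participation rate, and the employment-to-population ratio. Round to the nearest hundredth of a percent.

Labor force = employed + unemployed = 112.78 + 14.74 = 127.52 million.
Unemployment rate = 14.74 / 127.52 = 11.56%.
Labor force participation rate = 127.52 / 216.45 = 58.91%.
Employment-population ratio = 112.78 / 216.45 = 52.10%.

Unemployment rate ≈ 11.56%; labor force participation rate ≈ 58.91%; employment-population ratio ≈ 52.10%.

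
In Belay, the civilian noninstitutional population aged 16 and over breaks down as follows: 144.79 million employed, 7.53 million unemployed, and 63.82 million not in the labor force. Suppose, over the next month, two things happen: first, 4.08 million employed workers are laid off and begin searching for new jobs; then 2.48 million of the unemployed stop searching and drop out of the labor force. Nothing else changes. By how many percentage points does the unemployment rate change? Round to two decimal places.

The unemployment rate changes by +1.15 percentage points.

Initially, labor force = 144.79 + 7.53 = 152.32 million, so u = 7.53/152.32 = 4.94%.
After the first change, employed falls and unemployed rises by 4.08; labor force unchanged → E = 140.71, U = 11.61, labor force = 152.32 million.
After the second change, unemployed and labor force both fall by 2.48 → E = 140.71, U = 9.13, labor force = 149.84 million.
New unemployment rate = 9.13 / 149.84 = 6.09%.
Change = 6.09% − 4.94% = +1.15 percentage points.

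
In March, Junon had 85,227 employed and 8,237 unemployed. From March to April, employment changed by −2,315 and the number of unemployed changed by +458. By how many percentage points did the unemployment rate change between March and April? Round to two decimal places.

The unemployment rate changed by +0.68 percentage points.

March: labor force = 85,227 + 8,237 = 93,464; u = 8,237/93,464 = 8.81%.
April: labor force = 82,912 + 8,695 = 91,607; u = 8,695/91,607 = 9.49%.
Change = 9.49% − 8.81% = +0.68 pp.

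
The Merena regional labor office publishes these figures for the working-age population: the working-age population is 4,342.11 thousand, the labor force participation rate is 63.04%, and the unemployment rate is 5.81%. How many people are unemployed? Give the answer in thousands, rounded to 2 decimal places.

About 159.04 thousand are unemployed.

Labor force = 0.6304 × 4,342.11 = 2,737.27 thousand.
Unemployed = 0.0581 × 2,737.27 ≈ 159.04 thousand.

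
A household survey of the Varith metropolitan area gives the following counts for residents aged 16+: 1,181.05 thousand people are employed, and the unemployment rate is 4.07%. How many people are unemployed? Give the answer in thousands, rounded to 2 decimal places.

Let U be the number unemployed. The labor force is E + U, and U/(E+U) = 0.0407.
So U = 0.0407 × 1,181.05 / (1 − 0.0407) = 48.0687 / 0.9593 ≈ 50.11 thousand.

About 50.11 thousand are unemployed.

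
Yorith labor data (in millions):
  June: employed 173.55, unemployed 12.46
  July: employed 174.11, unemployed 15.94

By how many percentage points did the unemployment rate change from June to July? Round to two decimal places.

June: labor force = 173.55 + 12.46 = 186.01; u = 12.46/186.01 = 6.70%.
July: labor force = 174.11 + 15.94 = 190.05; u = 15.94/190.05 = 8.39%.
Change = 8.39% − 6.70% = +1.69 pp.

The unemployment rate changed by +1.69 percentage points.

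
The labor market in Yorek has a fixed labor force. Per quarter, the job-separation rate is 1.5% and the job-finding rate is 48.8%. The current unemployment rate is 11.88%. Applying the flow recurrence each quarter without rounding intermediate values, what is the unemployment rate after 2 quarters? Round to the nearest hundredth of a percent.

With a fixed labor force, u_{t+1} = u_t + s·(1−u_t) − f·u_t = u_t·(1−s−f) + s.
Here 1−s−f = 0.497 and s = 0.015.
u_1 = 0.118800 × 0.497 + 0.015 = 0.074044.
u_2 = 0.074044 × 0.497 + 0.015 = 0.051800.

Unemployment rate after two quarters ≈ 5.18%.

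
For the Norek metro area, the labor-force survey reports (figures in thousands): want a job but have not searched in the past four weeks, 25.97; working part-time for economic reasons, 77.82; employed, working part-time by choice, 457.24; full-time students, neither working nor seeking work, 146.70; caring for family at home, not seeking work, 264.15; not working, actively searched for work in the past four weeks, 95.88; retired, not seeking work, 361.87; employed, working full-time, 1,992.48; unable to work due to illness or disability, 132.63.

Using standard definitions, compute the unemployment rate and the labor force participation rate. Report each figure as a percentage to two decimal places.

Unemployment rate ≈ 3.65%; labor force participation rate ≈ 73.80%.

Employed = 77.82 + 457.24 + 1,992.48 = 2,527.54 thousand (anyone who worked, including part-time for economic reasons, counts as employed).
Unemployed = 95.88 thousand.
Labor force = 2,527.54 + 95.88 = 2,623.42 thousand.
Not in labor force = 25.97 + 146.70 + 264.15 + 361.87 + 132.63 = 931.32 thousand (those not working and not actively searching are outside the labor force — including those who want a job but have given up searching).
Civilian working-age population = 2,623.42 + 931.32 = 3,554.74 thousand.
Unemployment rate = 95.88 / 2,623.42 = 3.65%.
Labor force participation rate = 2,623.42 / 3,554.74 = 73.80%.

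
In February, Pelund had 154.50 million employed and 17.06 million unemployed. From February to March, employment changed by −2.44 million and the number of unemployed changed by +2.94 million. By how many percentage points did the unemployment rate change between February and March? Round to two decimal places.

February: labor force = 154.50 + 17.06 = 171.56; u = 17.06/171.56 = 9.94%.
March: labor force = 152.06 + 20.00 = 172.06; u = 20.00/172.06 = 11.62%.
Change = 11.62% − 9.94% = +1.68 pp.

The unemployment rate changed by +1.68 percentage points.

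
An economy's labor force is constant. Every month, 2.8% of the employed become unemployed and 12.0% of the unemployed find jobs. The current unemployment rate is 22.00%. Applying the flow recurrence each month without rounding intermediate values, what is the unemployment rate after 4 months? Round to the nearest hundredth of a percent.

With a fixed labor force, u_{t+1} = u_t + s·(1−u_t) − f·u_t = u_t·(1−s−f) + s.
Here 1−s−f = 0.852 and s = 0.028.
u_1 = 0.220000 × 0.852 + 0.028 = 0.215440.
u_2 = 0.215440 × 0.852 + 0.028 = 0.211555.
u_3 = 0.211555 × 0.852 + 0.028 = 0.208245.
u_4 = 0.208245 × 0.852 + 0.028 = 0.205425.

Unemployment rate after four months ≈ 20.54%.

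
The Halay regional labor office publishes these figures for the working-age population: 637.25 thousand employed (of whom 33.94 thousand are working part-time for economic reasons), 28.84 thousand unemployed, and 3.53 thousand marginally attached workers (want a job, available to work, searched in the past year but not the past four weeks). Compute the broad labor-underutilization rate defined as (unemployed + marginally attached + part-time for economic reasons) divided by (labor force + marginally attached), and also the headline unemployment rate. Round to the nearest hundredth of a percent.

Labor force = 637.25 + 28.84 = 666.09 thousand.
Numerator = 28.84 + 3.53 + 33.94 = 66.31 thousand.
Denominator = 666.09 + 3.53 = 669.62 thousand.
Broad rate = 66.31 / 669.62 = 9.90%.
Headline unemployment rate = 28.84 / 666.09 = 4.33%.

Broad underutilization rate ≈ 9.90%; headline unemployment rate ≈ 4.33%.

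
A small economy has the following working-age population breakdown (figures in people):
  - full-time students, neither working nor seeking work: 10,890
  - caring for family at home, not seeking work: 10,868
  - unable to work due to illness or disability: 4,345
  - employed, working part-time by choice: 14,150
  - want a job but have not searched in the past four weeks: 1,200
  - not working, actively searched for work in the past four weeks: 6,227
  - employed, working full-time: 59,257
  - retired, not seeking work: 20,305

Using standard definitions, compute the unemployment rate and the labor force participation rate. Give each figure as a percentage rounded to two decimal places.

Unemployment rate ≈ 7.82%; labor force participation rate ≈ 62.58%.

Employed = 14,150 + 59,257 = 73,407.
Unemployed = 6,227.
Labor force = 73,407 + 6,227 = 79,634.
Not in labor force = 10,890 + 10,868 + 4,345 + 1,200 + 20,305 = 47,608 (those not working and not actively searching are outside the labor force — including those who want a job but have given up searching).
Civilian working-age population = 79,634 + 47,608 = 127,242.
Unemployment rate = 6,227 / 79,634 = 7.82%.
Labor force participation rate = 79,634 / 127,242 = 62.58%.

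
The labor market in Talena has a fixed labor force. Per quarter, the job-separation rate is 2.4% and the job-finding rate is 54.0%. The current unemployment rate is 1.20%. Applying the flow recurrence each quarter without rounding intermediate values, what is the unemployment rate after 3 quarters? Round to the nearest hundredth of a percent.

Unemployment rate after three quarters ≈ 4.00%.

With a fixed labor force, u_{t+1} = u_t + s·(1−u_t) − f·u_t = u_t·(1−s−f) + s.
Here 1−s−f = 0.436 and s = 0.024.
u_1 = 0.012000 × 0.436 + 0.024 = 0.029232.
u_2 = 0.029232 × 0.436 + 0.024 = 0.036745.
u_3 = 0.036745 × 0.436 + 0.024 = 0.040021.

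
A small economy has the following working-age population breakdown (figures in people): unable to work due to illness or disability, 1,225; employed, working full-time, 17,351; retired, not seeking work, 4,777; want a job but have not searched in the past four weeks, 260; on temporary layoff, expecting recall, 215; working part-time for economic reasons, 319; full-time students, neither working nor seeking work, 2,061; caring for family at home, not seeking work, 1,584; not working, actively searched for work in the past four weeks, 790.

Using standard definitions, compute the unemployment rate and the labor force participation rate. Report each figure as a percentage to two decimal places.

Employed = 17,351 + 319 = 17,670 (anyone who worked, including part-time for economic reasons, counts as employed).
Unemployed = 215 + 790 = 1,005 (jobless and actively searching, or on temporary layoff).
Labor force = 17,670 + 1,005 = 18,675.
Not in labor force = 1,225 + 4,777 + 260 + 2,061 + 1,584 = 9,907 (those not working and not actively searching are outside the labor force — including those who want a job but have given up searching).
Civilian working-age population = 18,675 + 9,907 = 28,582.
Unemployment rate = 1,005 / 18,675 = 5.38%.
Labor force participation rate = 18,675 / 28,582 = 65.34%.

Unemployment rate ≈ 5.38%; labor force participation rate ≈ 65.34%.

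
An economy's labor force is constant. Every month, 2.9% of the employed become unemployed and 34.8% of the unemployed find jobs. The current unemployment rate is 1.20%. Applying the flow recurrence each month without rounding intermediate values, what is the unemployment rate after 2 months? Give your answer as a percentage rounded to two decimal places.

With a fixed labor force, u_{t+1} = u_t + s·(1−u_t) − f·u_t = u_t·(1−s−f) + s.
Here 1−s−f = 0.623 and s = 0.029.
u_1 = 0.012000 × 0.623 + 0.029 = 0.036476.
u_2 = 0.036476 × 0.623 + 0.029 = 0.051725.

Unemployment rate after two months ≈ 5.17%.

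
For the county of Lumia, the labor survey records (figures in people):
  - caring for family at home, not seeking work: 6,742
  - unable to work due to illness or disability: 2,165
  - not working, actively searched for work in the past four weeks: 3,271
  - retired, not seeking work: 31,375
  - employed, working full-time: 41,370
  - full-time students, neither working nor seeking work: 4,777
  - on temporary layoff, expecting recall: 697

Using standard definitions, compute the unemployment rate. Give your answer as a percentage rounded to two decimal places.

Unemployment rate ≈ 8.75%.

Employed = 41,370.
Unemployed = 3,271 + 697 = 3,968 (jobless and actively searching, or on temporary layoff).
Labor force = 41,370 + 3,968 = 45,338.
Unemployment rate = 3,968 / 45,338 = 8.75%.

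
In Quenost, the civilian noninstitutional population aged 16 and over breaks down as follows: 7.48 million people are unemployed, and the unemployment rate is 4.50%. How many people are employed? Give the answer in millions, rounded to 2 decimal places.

Labor force = U / u = 7.48 / 0.0450 ≈ 166.22 million.
Employed = labor force − unemployed = 166.22 − 7.48 = 158.74 million.

About 158.74 million are employed.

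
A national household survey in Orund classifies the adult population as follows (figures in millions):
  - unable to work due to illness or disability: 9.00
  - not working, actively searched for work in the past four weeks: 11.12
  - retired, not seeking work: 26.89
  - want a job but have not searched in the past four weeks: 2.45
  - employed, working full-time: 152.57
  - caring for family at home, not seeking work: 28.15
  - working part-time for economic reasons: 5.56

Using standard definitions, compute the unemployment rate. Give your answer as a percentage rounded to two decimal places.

Unemployment rate ≈ 6.57%.

Employed = 152.57 + 5.56 = 158.13 million (anyone who worked, including part-time for economic reasons, counts as employed).
Unemployed = 11.12 million.
Labor force = 158.13 + 11.12 = 169.25 million.
Unemployment rate = 11.12 / 169.25 = 6.57%.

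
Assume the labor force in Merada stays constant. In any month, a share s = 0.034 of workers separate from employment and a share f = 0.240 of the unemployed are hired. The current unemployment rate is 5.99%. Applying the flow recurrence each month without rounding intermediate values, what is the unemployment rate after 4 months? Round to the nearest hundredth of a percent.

With a fixed labor force, u_{t+1} = u_t + s·(1−u_t) − f·u_t = u_t·(1−s−f) + s.
Here 1−s−f = 0.726 and s = 0.034.
u_1 = 0.059900 × 0.726 + 0.034 = 0.077487.
u_2 = 0.077487 × 0.726 + 0.034 = 0.090256.
u_3 = 0.090256 × 0.726 + 0.034 = 0.099526.
u_4 = 0.099526 × 0.726 + 0.034 = 0.106256.

Unemployment rate after four months ≈ 10.63%.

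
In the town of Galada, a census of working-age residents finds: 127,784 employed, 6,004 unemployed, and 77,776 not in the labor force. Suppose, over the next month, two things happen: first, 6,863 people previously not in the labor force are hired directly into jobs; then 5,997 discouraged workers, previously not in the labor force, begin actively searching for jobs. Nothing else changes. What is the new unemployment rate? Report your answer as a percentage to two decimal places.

New unemployment rate ≈ 8.18%.

Initially, labor force = 127,784 + 6,004 = 133,788, so u = 6,004/133,788 = 4.49%.
After the first change, employed and labor force both rise by 6,863; unemployed unchanged → E = 134,647, U = 6,004, labor force = 140,651.
After the second change, unemployed and labor force both rise by 5,997 → E = 134,647, U = 12,001, labor force = 146,648.
New unemployment rate = 12,001 / 146,648 = 8.18%.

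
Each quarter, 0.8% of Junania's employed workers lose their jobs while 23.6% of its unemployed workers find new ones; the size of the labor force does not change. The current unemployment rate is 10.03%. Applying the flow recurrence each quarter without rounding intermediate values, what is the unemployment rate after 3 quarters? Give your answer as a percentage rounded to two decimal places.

With a fixed labor force, u_{t+1} = u_t + s·(1−u_t) − f·u_t = u_t·(1−s−f) + s.
Here 1−s−f = 0.756 and s = 0.008.
u_1 = 0.100300 × 0.756 + 0.008 = 0.083827.
u_2 = 0.083827 × 0.756 + 0.008 = 0.071373.
u_3 = 0.071373 × 0.756 + 0.008 = 0.061958.

Unemployment rate after three quarters ≈ 6.20%.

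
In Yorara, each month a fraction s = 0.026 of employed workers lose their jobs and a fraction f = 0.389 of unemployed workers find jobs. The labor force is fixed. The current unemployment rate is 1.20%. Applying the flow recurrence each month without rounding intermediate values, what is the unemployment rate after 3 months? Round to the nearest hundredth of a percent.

With a fixed labor force, u_{t+1} = u_t + s·(1−u_t) − f·u_t = u_t·(1−s−f) + s.
Here 1−s−f = 0.585 and s = 0.026.
u_1 = 0.012000 × 0.585 + 0.026 = 0.033020.
u_2 = 0.033020 × 0.585 + 0.026 = 0.045317.
u_3 = 0.045317 × 0.585 + 0.026 = 0.052510.

Unemployment rate after three months ≈ 5.25%.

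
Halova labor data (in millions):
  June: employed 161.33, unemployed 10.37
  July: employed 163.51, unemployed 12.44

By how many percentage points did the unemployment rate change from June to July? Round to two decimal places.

The unemployment rate changed by +1.03 percentage points.

June: labor force = 161.33 + 10.37 = 171.70; u = 10.37/171.70 = 6.04%.
July: labor force = 163.51 + 12.44 = 175.95; u = 12.44/175.95 = 7.07%.
Change = 7.07% − 6.04% = +1.03 pp.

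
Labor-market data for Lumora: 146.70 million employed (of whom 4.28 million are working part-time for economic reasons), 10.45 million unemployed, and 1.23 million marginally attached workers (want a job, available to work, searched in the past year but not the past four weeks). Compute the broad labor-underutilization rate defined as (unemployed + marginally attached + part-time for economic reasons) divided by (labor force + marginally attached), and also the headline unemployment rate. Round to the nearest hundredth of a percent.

Labor force = 146.70 + 10.45 = 157.15 million.
Numerator = 10.45 + 1.23 + 4.28 = 15.96 million.
Denominator = 157.15 + 1.23 = 158.38 million.
Broad rate = 15.96 / 158.38 = 10.08%.
Headline unemployment rate = 10.45 / 157.15 = 6.65%.

Broad underutilization rate ≈ 10.08%; headline unemployment rate ≈ 6.65%.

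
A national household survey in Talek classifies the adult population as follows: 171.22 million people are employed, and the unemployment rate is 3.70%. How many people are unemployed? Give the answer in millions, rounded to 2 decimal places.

Let U be the number unemployed. The labor force is E + U, and U/(E+U) = 0.0370.
So U = 0.0370 × 171.22 / (1 − 0.0370) = 6.3351 / 0.9630 ≈ 6.58 million.

About 6.58 million are unemployed.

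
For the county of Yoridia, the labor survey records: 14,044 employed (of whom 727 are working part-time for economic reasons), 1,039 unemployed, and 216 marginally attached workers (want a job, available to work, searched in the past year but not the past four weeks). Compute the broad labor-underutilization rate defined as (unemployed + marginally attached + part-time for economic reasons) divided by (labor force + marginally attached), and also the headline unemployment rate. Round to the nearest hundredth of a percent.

Broad underutilization rate ≈ 12.96%; headline unemployment rate ≈ 6.89%.

Labor force = 14,044 + 1,039 = 15,083.
Numerator = 1,039 + 216 + 727 = 1,982.
Denominator = 15,083 + 216 = 15,299.
Broad rate = 1,982 / 15,299 = 12.96%.
Headline unemployment rate = 1,039 / 15,083 = 6.89%.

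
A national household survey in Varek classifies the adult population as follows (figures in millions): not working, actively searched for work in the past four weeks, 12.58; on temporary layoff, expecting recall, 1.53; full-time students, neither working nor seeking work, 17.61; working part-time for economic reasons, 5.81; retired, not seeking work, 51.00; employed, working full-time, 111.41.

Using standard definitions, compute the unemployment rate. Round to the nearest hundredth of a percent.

Employed = 5.81 + 111.41 = 117.22 million (anyone who worked, including part-time for economic reasons, counts as employed).
Unemployed = 12.58 + 1.53 = 14.11 million (jobless and actively searching, or on temporary layoff).
Labor force = 117.22 + 14.11 = 131.33 million.
Unemployment rate = 14.11 / 131.33 = 10.74%.

Unemployment rate ≈ 10.74%.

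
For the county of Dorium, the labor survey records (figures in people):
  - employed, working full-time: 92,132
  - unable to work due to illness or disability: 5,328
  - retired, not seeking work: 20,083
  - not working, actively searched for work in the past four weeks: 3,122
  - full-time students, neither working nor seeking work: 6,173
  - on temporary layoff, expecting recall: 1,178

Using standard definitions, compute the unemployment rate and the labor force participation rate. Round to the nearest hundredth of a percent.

Employed = 92,132.
Unemployed = 3,122 + 1,178 = 4,300 (jobless and actively searching, or on temporary layoff).
Labor force = 92,132 + 4,300 = 96,432.
Not in labor force = 5,328 + 20,083 + 6,173 = 31,584 (those not working and not actively searching are outside the labor force).
Civilian working-age population = 96,432 + 31,584 = 128,016.
Unemployment rate = 4,300 / 96,432 = 4.46%.
Labor force participation rate = 96,432 / 128,016 = 75.33%.

Unemployment rate ≈ 4.46%; labor force participation rate ≈ 75.33%.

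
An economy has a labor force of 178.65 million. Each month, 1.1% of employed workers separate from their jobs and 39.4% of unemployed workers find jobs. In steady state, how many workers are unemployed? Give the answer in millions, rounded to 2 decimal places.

Steady-state unemployment rate u* = s/(s+f) = 1.1/(1.1+39.4) = 0.027160.
Unemployed = u* × labor force = 0.027160 × 178.65 ≈ 4.85 million.

About 4.85 million are unemployed in steady state.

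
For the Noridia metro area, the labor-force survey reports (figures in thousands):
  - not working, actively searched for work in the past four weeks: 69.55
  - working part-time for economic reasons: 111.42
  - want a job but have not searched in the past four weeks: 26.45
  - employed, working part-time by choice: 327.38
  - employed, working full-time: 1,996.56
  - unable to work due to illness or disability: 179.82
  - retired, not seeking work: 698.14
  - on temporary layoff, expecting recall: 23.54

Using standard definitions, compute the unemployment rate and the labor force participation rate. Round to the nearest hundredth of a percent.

Unemployment rate ≈ 3.68%; labor force participation rate ≈ 73.65%.

Employed = 111.42 + 327.38 + 1,996.56 = 2,435.36 thousand (anyone who worked, including part-time for economic reasons, counts as employed).
Unemployed = 69.55 + 23.54 = 93.09 thousand (jobless and actively searching, or on temporary layoff).
Labor force = 2,435.36 + 93.09 = 2,528.45 thousand.
Not in labor force = 26.45 + 179.82 + 698.14 = 904.41 thousand (those not working and not actively searching are outside the labor force — including those who want a job but have given up searching).
Civilian working-age population = 2,528.45 + 904.41 = 3,432.86 thousand.
Unemployment rate = 93.09 / 2,528.45 = 3.68%.
Labor force participation rate = 2,528.45 / 3,432.86 = 73.65%.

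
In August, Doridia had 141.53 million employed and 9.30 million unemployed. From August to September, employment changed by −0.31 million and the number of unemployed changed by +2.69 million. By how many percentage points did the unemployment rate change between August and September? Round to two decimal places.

The unemployment rate changed by +1.66 percentage points.

August: labor force = 141.53 + 9.30 = 150.83; u = 9.30/150.83 = 6.17%.
September: labor force = 141.22 + 11.99 = 153.21; u = 11.99/153.21 = 7.83%.
Change = 7.83% − 6.17% = +1.66 pp.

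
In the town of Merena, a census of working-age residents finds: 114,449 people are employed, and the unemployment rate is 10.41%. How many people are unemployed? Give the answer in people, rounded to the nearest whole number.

About 13,299 are unemployed.

Let U be the number unemployed. The labor force is E + U, and U/(E+U) = 0.1041.
So U = 0.1041 × 114,449 / (1 − 0.1041) = 11914.14 / 0.8959 ≈ 13,299.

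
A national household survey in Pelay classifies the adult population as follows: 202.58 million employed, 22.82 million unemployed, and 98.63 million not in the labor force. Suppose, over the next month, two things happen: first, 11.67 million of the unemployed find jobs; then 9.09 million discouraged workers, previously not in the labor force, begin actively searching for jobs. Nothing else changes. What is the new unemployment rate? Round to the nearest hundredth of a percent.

Initially, labor force = 202.58 + 22.82 = 225.40 million, so u = 22.82/225.40 = 10.12%.
After the first change, unemployed falls and employed rises by 11.67; labor force unchanged → E = 214.25, U = 11.15, labor force = 225.40 million.
After the second change, unemployed and labor force both rise by 9.09 → E = 214.25, U = 20.24, labor force = 234.49 million.
New unemployment rate = 20.24 / 234.49 = 8.63%.

New unemployment rate ≈ 8.63%.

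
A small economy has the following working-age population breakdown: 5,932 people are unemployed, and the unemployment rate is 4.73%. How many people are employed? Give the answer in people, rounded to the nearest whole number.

Labor force = U / u = 5,932 / 0.0473 ≈ 125,412.
Employed = labor force − unemployed = 125,412 − 5,932 = 119,480.

About 119,480 are employed.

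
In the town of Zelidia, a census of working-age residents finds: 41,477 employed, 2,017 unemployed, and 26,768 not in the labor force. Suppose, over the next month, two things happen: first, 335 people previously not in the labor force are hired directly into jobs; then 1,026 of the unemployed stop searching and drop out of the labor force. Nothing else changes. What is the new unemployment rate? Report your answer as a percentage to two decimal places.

Initially, labor force = 41,477 + 2,017 = 43,494, so u = 2,017/43,494 = 4.64%.
After the first change, employed and labor force both rise by 335; unemployed unchanged → E = 41,812, U = 2,017, labor force = 43,829.
After the second change, unemployed and labor force both fall by 1,026 → E = 41,812, U = 991, labor force = 42,803.
New unemployment rate = 991 / 42,803 = 2.32%.

New unemployment rate ≈ 2.32%.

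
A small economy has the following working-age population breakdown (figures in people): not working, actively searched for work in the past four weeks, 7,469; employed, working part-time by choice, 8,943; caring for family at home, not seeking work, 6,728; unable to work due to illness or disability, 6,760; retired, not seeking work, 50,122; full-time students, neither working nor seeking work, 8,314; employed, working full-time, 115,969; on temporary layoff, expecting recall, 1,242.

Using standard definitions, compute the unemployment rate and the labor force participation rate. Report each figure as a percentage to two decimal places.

Unemployment rate ≈ 6.52%; labor force participation rate ≈ 65.01%.

Employed = 8,943 + 115,969 = 124,912.
Unemployed = 7,469 + 1,242 = 8,711 (jobless and actively searching, or on temporary layoff).
Labor force = 124,912 + 8,711 = 133,623.
Not in labor force = 6,728 + 6,760 + 50,122 + 8,314 = 71,924 (those not working and not actively searching are outside the labor force).
Civilian working-age population = 133,623 + 71,924 = 205,547.
Unemployment rate = 8,711 / 133,623 = 6.52%.
Labor force participation rate = 133,623 / 205,547 = 65.01%.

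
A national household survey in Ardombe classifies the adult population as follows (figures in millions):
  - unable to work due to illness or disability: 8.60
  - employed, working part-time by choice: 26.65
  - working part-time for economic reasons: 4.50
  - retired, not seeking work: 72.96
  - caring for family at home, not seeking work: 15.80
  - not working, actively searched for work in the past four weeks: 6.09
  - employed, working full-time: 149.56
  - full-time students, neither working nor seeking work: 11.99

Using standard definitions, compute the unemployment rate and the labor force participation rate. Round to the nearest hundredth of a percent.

Unemployment rate ≈ 3.26%; labor force participation rate ≈ 63.08%.

Employed = 26.65 + 4.50 + 149.56 = 180.71 million (anyone who worked, including part-time for economic reasons, counts as employed).
Unemployed = 6.09 million.
Labor force = 180.71 + 6.09 = 186.80 million.
Not in labor force = 8.60 + 72.96 + 15.80 + 11.99 = 109.35 million (those not working and not actively searching are outside the labor force).
Civilian working-age population = 186.80 + 109.35 = 296.15 million.
Unemployment rate = 6.09 / 186.80 = 3.26%.
Labor force participation rate = 186.80 / 296.15 = 63.08%.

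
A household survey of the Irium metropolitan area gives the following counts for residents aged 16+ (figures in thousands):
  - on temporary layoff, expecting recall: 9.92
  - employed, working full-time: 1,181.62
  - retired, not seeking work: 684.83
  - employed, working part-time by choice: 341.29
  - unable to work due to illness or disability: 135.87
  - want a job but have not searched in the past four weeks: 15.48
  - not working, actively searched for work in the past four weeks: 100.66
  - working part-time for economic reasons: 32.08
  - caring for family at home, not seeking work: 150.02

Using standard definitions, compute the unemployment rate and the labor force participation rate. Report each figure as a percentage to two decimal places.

Employed = 1,181.62 + 341.29 + 32.08 = 1,554.99 thousand (anyone who worked, including part-time for economic reasons, counts as employed).
Unemployed = 9.92 + 100.66 = 110.58 thousand (jobless and actively searching, or on temporary layoff).
Labor force = 1,554.99 + 110.58 = 1,665.57 thousand.
Not in labor force = 684.83 + 135.87 + 15.48 + 150.02 = 986.20 thousand (those not working and not actively searching are outside the labor force — including those who want a job but have given up searching).
Civilian working-age population = 1,665.57 + 986.20 = 2,651.77 thousand.
Unemployment rate = 110.58 / 1,665.57 = 6.64%.
Labor force participation rate = 1,665.57 / 2,651.77 = 62.81%.

Unemployment rate ≈ 6.64%; labor force participation rate ≈ 62.81%.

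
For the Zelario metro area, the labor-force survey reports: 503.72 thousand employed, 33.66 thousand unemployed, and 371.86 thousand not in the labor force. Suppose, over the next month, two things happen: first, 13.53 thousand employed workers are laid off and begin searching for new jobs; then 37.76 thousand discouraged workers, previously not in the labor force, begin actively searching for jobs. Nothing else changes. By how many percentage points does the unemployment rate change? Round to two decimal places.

The unemployment rate changes by +8.51 percentage points.

Initially, labor force = 503.72 + 33.66 = 537.38 thousand, so u = 33.66/537.38 = 6.26%.
After the first change, employed falls and unemployed rises by 13.53; labor force unchanged → E = 490.19, U = 47.19, labor force = 537.38 thousand.
After the second change, unemployed and labor force both rise by 37.76 → E = 490.19, U = 84.95, labor force = 575.14 thousand.
New unemployment rate = 84.95 / 575.14 = 14.77%.
Change = 14.77% − 6.26% = +8.51 percentage points.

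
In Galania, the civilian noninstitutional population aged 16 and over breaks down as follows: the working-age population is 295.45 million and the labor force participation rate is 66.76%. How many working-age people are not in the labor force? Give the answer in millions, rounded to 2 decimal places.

About 98.21 million are not in the labor force.

Share not in the labor force = 1 − 0.6676 = 0.3324.
Not in labor force = 0.3324 × 295.45 ≈ 98.21 million.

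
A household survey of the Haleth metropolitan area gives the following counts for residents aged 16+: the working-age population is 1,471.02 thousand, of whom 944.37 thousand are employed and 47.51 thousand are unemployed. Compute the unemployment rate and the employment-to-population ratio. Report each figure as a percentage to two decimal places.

Labor force = employed + unemployed = 944.37 + 47.51 = 991.88 thousand.
Unemployment rate = 47.51 / 991.88 = 4.79%.
Employment-population ratio = 944.37 / 1,471.02 = 64.20%.

Unemployment rate ≈ 4.79%; employment-population ratio ≈ 64.20%.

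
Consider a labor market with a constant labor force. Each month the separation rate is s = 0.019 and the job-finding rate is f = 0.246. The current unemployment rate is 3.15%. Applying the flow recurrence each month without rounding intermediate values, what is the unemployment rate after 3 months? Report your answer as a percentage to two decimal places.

With a fixed labor force, u_{t+1} = u_t + s·(1−u_t) − f·u_t = u_t·(1−s−f) + s.
Here 1−s−f = 0.735 and s = 0.019.
u_1 = 0.031500 × 0.735 + 0.019 = 0.042152.
u_2 = 0.042152 × 0.735 + 0.019 = 0.049982.
u_3 = 0.049982 × 0.735 + 0.019 = 0.055737.

Unemployment rate after three months ≈ 5.57%.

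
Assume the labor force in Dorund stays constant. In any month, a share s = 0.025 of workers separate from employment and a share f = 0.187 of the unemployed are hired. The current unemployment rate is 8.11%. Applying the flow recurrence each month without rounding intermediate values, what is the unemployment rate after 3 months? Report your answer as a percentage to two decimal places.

With a fixed labor force, u_{t+1} = u_t + s·(1−u_t) − f·u_t = u_t·(1−s−f) + s.
Here 1−s−f = 0.788 and s = 0.025.
u_1 = 0.081100 × 0.788 + 0.025 = 0.088907.
u_2 = 0.088907 × 0.788 + 0.025 = 0.095059.
u_3 = 0.095059 × 0.788 + 0.025 = 0.099906.

Unemployment rate after three months ≈ 9.99%.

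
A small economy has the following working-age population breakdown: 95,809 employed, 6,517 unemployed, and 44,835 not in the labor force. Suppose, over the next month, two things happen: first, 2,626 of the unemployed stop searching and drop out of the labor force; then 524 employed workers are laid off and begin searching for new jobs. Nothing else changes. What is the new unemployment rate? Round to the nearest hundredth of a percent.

Initially, labor force = 95,809 + 6,517 = 102,326, so u = 6,517/102,326 = 6.37%.
After the first change, unemployed and labor force both fall by 2,626 → E = 95,809, U = 3,891, labor force = 99,700.
After the second change, employed falls and unemployed rises by 524; labor force unchanged → E = 95,285, U = 4,415, labor force = 99,700.
New unemployment rate = 4,415 / 99,700 = 4.43%.

New unemployment rate ≈ 4.43%.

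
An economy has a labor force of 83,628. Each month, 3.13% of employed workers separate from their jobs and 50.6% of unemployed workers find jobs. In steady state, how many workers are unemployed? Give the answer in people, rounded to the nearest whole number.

About 4,872 are unemployed in steady state.

Steady-state unemployment rate u* = s/(s+f) = 3.13/(3.13+50.6) = 0.058254.
Unemployed = u* × labor force = 0.058254 × 83,628 ≈ 4,872.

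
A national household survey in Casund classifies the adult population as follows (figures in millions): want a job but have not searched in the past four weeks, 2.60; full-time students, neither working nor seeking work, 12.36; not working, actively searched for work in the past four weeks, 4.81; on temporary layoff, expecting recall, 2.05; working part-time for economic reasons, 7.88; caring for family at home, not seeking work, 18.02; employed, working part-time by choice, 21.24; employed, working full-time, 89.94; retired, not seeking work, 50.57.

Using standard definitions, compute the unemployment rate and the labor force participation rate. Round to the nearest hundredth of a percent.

Employed = 7.88 + 21.24 + 89.94 = 119.06 million (anyone who worked, including part-time for economic reasons, counts as employed).
Unemployed = 4.81 + 2.05 = 6.86 million (jobless and actively searching, or on temporary layoff).
Labor force = 119.06 + 6.86 = 125.92 million.
Not in labor force = 2.60 + 12.36 + 18.02 + 50.57 = 83.55 million (those not working and not actively searching are outside the labor force — including those who want a job but have given up searching).
Civilian working-age population = 125.92 + 83.55 = 209.47 million.
Unemployment rate = 6.86 / 125.92 = 5.45%.
Labor force participation rate = 125.92 / 209.47 = 60.11%.

Unemployment rate ≈ 5.45%; labor force participation rate ≈ 60.11%.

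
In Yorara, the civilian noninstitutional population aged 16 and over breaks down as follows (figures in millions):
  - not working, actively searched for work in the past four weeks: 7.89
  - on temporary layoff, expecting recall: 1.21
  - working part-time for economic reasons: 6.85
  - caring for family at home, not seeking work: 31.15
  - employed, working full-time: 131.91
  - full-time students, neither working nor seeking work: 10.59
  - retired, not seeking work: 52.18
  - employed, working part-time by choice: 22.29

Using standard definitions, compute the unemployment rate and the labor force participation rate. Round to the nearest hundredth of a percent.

Unemployment rate ≈ 5.35%; labor force participation rate ≈ 64.43%.

Employed = 6.85 + 131.91 + 22.29 = 161.05 million (anyone who worked, including part-time for economic reasons, counts as employed).
Unemployed = 7.89 + 1.21 = 9.10 million (jobless and actively searching, or on temporary layoff).
Labor force = 161.05 + 9.10 = 170.15 million.
Not in labor force = 31.15 + 10.59 + 52.18 = 93.92 million (those not working and not actively searching are outside the labor force).
Civilian working-age population = 170.15 + 93.92 = 264.07 million.
Unemployment rate = 9.10 / 170.15 = 5.35%.
Labor force participation rate = 170.15 / 264.07 = 64.43%.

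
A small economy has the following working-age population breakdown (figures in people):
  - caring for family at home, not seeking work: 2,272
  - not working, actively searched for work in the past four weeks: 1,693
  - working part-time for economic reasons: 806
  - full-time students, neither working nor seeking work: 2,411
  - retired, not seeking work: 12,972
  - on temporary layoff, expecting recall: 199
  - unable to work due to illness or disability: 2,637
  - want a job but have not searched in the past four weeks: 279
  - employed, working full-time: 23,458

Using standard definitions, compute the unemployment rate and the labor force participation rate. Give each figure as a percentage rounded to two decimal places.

Employed = 806 + 23,458 = 24,264 (anyone who worked, including part-time for economic reasons, counts as employed).
Unemployed = 1,693 + 199 = 1,892 (jobless and actively searching, or on temporary layoff).
Labor force = 24,264 + 1,892 = 26,156.
Not in labor force = 2,272 + 2,411 + 12,972 + 2,637 + 279 = 20,571 (those not working and not actively searching are outside the labor force — including those who want a job but have given up searching).
Civilian working-age population = 26,156 + 20,571 = 46,727.
Unemployment rate = 1,892 / 26,156 = 7.23%.
Labor force participation rate = 26,156 / 46,727 = 55.98%.

Unemployment rate ≈ 7.23%; labor force participation rate ≈ 55.98%.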